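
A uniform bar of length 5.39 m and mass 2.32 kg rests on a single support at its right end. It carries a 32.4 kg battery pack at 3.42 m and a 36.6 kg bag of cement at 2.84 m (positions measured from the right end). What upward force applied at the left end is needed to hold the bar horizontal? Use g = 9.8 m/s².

About the right end:
Beam weight: 2.32 × 9.8 = 22.74 N down at 2.695 m → arm 2.695 m, τ = 22.74 × 2.695 = 61.28 N·m counterclockwise.
Battery pack: 32.4 × 9.8 = 317.5 N down at 3.42 m → arm 3.42 m, τ = 317.5 × 3.42 = 1086 N·m counterclockwise.
Bag of cement: 36.6 × 9.8 = 358.7 N down at 2.84 m → arm 2.84 m, τ = 358.7 × 2.84 = 1019 N·m counterclockwise.
Net moment of the loads = 2166 N·m counterclockwise.
The upward force F acts at the left end, arm 5.39 m, giving F × 5.39 clockwise.
Setting net torque to zero: F × 5.39 = 2166 → F = 2166 / 5.39 = 402 N.

F ≈ 402 N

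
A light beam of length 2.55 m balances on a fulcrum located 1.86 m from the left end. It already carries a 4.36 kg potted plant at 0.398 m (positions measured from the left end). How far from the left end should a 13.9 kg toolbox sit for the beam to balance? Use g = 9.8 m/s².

x ≈ 2.32 m from the left end

Take moments about the fulcrum (at 1.86 m from the left end).
Potted plant: 4.36 × 9.8 = 42.73 N down at 0.398 m → arm 1.462 m, τ = 42.73 × 1.462 = 62.47 N·m counterclockwise.
Net moment of existing loads = 62.47 N·m counterclockwise.
The toolbox weighs 13.9 × 9.8 = 136.2 N and must supply an equal clockwise moment, so its lever arm about the fulcrum is 62.47 / 136.2 = 0.459 m.
That puts it at 1.86 + 0.459 = 2.32 m from the left end.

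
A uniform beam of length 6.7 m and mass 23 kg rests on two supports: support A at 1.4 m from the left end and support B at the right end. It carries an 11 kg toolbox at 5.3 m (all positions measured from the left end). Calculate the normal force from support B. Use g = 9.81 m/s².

R_B ≈ 162 N

Take moments about support A.
Beam weight: 23 × 9.81 = 225.6 N down at 3.35 m → arm 1.95 m, τ = 225.6 × 1.95 = 439.9 N·m clockwise.
Toolbox: 11 × 9.81 = 107.9 N down at 5.3 m → arm 3.9 m, τ = 107.9 × 3.9 = 420.8 N·m clockwise.
Net load moment about support A = 860.7 N·m clockwise.
Reaction R at support B is upward at 6.7 m, arm 5.3 m → moment R × 5.3 counterclockwise.
Στ = 0 ⇒ R × 5.3 = 860.7 ⇒ R = 162 N.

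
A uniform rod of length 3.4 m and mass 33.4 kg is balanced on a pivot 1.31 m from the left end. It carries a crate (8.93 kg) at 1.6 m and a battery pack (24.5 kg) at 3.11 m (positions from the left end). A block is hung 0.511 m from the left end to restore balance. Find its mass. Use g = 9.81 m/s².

m ≈ 74.7 kg

Sum moments about the pivot (at 1.31 m from the left end) (the support reaction has zero arm there).
Beam weight: 33.4 × 9.81 = 327.7 N down at 1.7 m → arm 0.39 m, τ = 327.7 × 0.39 = 127.8 N·m clockwise.
Crate: 8.93 × 9.81 = 87.6 N down at 1.6 m → arm 0.29 m, τ = 87.6 × 0.29 = 25.4 N·m clockwise.
Battery pack: 24.5 × 9.81 = 240.3 N down at 3.11 m → arm 1.8 m, τ = 240.3 × 1.8 = 432.5 N·m clockwise.
Net moment of known loads = 585.7 N·m clockwise.
An unknown mass m at 0.511 m has arm 0.799 m; its moment is m·g·0.799 counterclockwise.
Balancing moments: m × 9.81 × 0.799 = 585.7, giving m = 585.7 / (9.81 × 0.799) = 74.7 kg.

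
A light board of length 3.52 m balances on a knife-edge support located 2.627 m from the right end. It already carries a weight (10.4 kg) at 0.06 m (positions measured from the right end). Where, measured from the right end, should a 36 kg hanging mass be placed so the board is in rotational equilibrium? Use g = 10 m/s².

x ≈ 3.37 m from the right end

Choose the knife-edge support (at 2.627 m from the right end) as the axis so the support reaction has zero arm there.
Weight: 10.4 × 10 = 104 N down at 0.06 m → arm 2.567 m, τ = 104 × 2.567 = 267 N·m clockwise.
Net moment of existing loads = 267 N·m clockwise.
The hanging mass weighs 36 × 10 = 360 N and must supply an equal counterclockwise moment, so its lever arm about the knife-edge support is 267 / 360 = 0.742 m.
That puts it at 2.627 + 0.742 = 3.37 m from the right end.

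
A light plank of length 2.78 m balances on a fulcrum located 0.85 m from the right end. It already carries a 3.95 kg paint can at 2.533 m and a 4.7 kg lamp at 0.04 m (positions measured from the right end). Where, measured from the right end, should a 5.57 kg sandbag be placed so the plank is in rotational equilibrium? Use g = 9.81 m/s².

x ≈ 0.34 m from the right end

Choose the fulcrum (at 0.85 m from the right end) as the axis so the support reaction has zero arm there.
Paint can: 3.95 × 9.81 = 38.75 N down at 2.533 m → arm 1.683 m, τ = 38.75 × 1.683 = 65.22 N·m counterclockwise.
Lamp: 4.7 × 9.81 = 46.11 N down at 0.04 m → arm 0.81 m, τ = 46.11 × 0.81 = 37.35 N·m clockwise.
Net moment of existing loads = 27.87 N·m counterclockwise.
The sandbag weighs 5.57 × 9.81 = 54.64 N and must supply an equal clockwise moment, so its lever arm about the fulcrum is 27.87 / 54.64 = 0.51 m.
That puts it at 0.85 − 0.51 = 0.34 m from the right end.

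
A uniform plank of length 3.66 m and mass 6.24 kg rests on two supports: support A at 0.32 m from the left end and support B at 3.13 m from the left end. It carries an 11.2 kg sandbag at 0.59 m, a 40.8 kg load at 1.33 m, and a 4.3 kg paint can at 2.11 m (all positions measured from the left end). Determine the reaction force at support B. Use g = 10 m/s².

Take moments about support A.
Beam weight: 6.24 × 10 = 62.4 N down at 1.83 m → arm 1.51 m, τ = 62.4 × 1.51 = 94.22 N·m clockwise.
Sandbag: 11.2 × 10 = 112 N down at 0.59 m → arm 0.27 m, τ = 112 × 0.27 = 30.24 N·m clockwise.
Load: 40.8 × 10 = 408 N down at 1.33 m → arm 1.01 m, τ = 408 × 1.01 = 412.1 N·m clockwise.
Paint can: 4.3 × 10 = 43 N down at 2.11 m → arm 1.79 m, τ = 43 × 1.79 = 76.97 N·m clockwise.
Net load moment about support A = 613.5 N·m clockwise.
Reaction R at support B is upward at 3.13 m, arm 2.81 m → moment R × 2.81 counterclockwise.
Balancing moments: R × 2.81 = 613.5, giving R = 218 N.

R_B ≈ 218 N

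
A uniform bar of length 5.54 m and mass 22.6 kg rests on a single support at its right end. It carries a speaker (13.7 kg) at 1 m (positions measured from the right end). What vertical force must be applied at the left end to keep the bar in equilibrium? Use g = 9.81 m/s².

F ≈ 135 N

Choose the right end as the axis so the unknown pivot reaction has zero arm there.
Beam weight: 22.6 × 9.81 = 221.7 N down at 2.77 m → arm 2.77 m, τ = 221.7 × 2.77 = 614.1 N·m counterclockwise.
Speaker: 13.7 × 9.81 = 134.4 N down at 1 m → arm 1 m, τ = 134.4 × 1 = 134.4 N·m counterclockwise.
Net moment of the loads = 748.5 N·m counterclockwise.
The upward force F acts at the left end, arm 5.54 m, giving F × 5.54 clockwise.
Στ = 0 ⇒ F × 5.54 = 748.5 ⇒ F = 748.5 / 5.54 = 135 N.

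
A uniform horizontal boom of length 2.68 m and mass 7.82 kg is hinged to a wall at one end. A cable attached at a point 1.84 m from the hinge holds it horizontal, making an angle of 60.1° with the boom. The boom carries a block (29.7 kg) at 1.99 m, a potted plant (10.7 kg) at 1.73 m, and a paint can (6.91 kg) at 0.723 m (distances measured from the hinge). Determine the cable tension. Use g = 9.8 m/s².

T ≈ 572 N

Taking torques about the hinge:
Beam weight: 7.82 × 9.8 = 76.64 N down at 1.34 m → arm 1.34 m, τ = 76.64 × 1.34 = 102.7 N·m clockwise.
Block: 29.7 × 9.8 = 291.1 N down at 1.99 m → arm 1.99 m, τ = 291.1 × 1.99 = 579.3 N·m clockwise.
Potted plant: 10.7 × 9.8 = 104.9 N down at 1.73 m → arm 1.73 m, τ = 104.9 × 1.73 = 181.5 N·m clockwise.
Paint can: 6.91 × 9.8 = 67.72 N down at 0.723 m → arm 0.723 m, τ = 67.72 × 0.723 = 48.96 N·m clockwise.
Total clockwise load moment = 912.5 N·m.
The cable tension T acts at 1.84 m; only its component perpendicular to the boom, T sinθ, produces torque. sin 60.1° = 0.8669.
Balancing moments: T × 1.84 × 0.8669 = 912.5, giving T = 912.5 / 1.595 = 572 N.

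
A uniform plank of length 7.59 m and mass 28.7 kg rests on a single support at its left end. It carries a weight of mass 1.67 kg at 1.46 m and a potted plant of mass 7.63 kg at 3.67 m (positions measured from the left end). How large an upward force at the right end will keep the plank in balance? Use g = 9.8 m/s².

About the left end:
Beam weight: 28.7 × 9.8 = 281.3 N down at 3.795 m → arm 3.795 m, τ = 281.3 × 3.795 = 1068 N·m clockwise.
Weight: 1.67 × 9.8 = 16.37 N down at 1.46 m → arm 1.46 m, τ = 16.37 × 1.46 = 23.9 N·m clockwise.
Potted plant: 7.63 × 9.8 = 74.77 N down at 3.67 m → arm 3.67 m, τ = 74.77 × 3.67 = 274.4 N·m clockwise.
Net moment of the loads = 1366 N·m clockwise.
The upward force F acts at the right end, arm 7.59 m, giving F × 7.59 counterclockwise.
Στ = 0 ⇒ F × 7.59 = 1366 ⇒ F = 1366 / 7.59 = 180 N.

F ≈ 180 N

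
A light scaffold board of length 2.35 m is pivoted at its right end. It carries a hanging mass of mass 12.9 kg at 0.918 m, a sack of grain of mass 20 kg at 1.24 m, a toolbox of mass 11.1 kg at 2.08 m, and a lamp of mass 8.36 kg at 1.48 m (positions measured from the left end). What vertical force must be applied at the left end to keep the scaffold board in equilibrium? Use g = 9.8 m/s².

F ≈ 212 N

About the right end:
Hanging mass: 12.9 × 9.8 = 126.4 N down at 0.918 m → arm 1.432 m, τ = 126.4 × 1.432 = 181 N·m counterclockwise.
Sack of grain: 20 × 9.8 = 196 N down at 1.24 m → arm 1.11 m, τ = 196 × 1.11 = 217.6 N·m counterclockwise.
Toolbox: 11.1 × 9.8 = 108.8 N down at 2.08 m → arm 0.27 m, τ = 108.8 × 0.27 = 29.38 N·m counterclockwise.
Lamp: 8.36 × 9.8 = 81.93 N down at 1.48 m → arm 0.87 m, τ = 81.93 × 0.87 = 71.28 N·m counterclockwise.
Net moment of the loads = 499.3 N·m counterclockwise.
The upward force F acts at the left end, arm 2.35 m, giving F × 2.35 clockwise.
Balancing moments: F × 2.35 = 499.3, giving F = 499.3 / 2.35 = 212 N.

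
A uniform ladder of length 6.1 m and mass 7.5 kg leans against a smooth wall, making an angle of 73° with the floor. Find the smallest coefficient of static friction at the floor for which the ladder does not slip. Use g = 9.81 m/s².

μ_min ≈ 0.153

About the foot of the ladder:
Ladder weight 7.5×9.81 = 73.58 N acts at 3.05 m along the ladder; its horizontal arm is 3.05·cos73° = 0.8917 m → τ = 65.61 N·m clockwise.
Wall normal N acts horizontally at the top; its moment arm is the height L sinθ = 6.1·sin73° = 5.833 m, counterclockwise.
For rotational equilibrium, N × 5.833 = 65.61, so N = 11.25 N.
ΣFx = 0 ⇒ f = N_wall = 11.25 N. ΣFy = 0 ⇒ N_floor = 73.58 N.
μ_min = f / N_floor = 11.25 / 73.58 = 0.153.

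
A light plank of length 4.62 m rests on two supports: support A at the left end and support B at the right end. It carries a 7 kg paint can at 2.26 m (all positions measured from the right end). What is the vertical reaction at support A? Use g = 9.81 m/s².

R_A ≈ 33.6 N

Choose support B as the axis so its reaction then has zero moment arm.
Paint can: 7 × 9.81 = 68.67 N down at 2.26 m → arm 2.26 m, τ = 68.67 × 2.26 = 155.2 N·m counterclockwise.
Net load moment about support B = 155.2 N·m counterclockwise.
Reaction R at support A is upward at 4.62 m, arm 4.62 m → moment R × 4.62 clockwise.
Setting net torque to zero: R × 4.62 = 155.2 → R = 33.6 N.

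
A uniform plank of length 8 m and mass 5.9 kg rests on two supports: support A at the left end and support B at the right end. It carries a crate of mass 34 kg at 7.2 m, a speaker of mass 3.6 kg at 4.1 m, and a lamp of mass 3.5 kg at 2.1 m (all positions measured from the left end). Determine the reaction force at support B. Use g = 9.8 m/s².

Choose support A as the axis so its reaction then has zero moment arm.
Beam weight: 5.9 × 9.8 = 57.82 N down at 4 m → arm 4 m, τ = 57.82 × 4 = 231.3 N·m clockwise.
Crate: 34 × 9.8 = 333.2 N down at 7.2 m → arm 7.2 m, τ = 333.2 × 7.2 = 2399 N·m clockwise.
Speaker: 3.6 × 9.8 = 35.28 N down at 4.1 m → arm 4.1 m, τ = 35.28 × 4.1 = 144.6 N·m clockwise.
Lamp: 3.5 × 9.8 = 34.3 N down at 2.1 m → arm 2.1 m, τ = 34.3 × 2.1 = 72.03 N·m clockwise.
Net load moment about support A = 2847 N·m clockwise.
Reaction R at support B is upward at 8 m, arm 8 m → moment R × 8 counterclockwise.
Balancing moments: R × 8 = 2847, giving R = 356 N.

R_B ≈ 356 N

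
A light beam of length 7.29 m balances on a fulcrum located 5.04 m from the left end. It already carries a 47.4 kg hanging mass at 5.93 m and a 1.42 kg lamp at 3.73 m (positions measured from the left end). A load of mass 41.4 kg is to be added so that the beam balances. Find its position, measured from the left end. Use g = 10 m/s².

x ≈ 4.07 m from the left end

Take moments about the fulcrum (at 5.04 m from the left end).
Hanging mass: 47.4 × 10 = 474 N down at 5.93 m → arm 0.89 m, τ = 474 × 0.89 = 421.9 N·m clockwise.
Lamp: 1.42 × 10 = 14.2 N down at 3.73 m → arm 1.31 m, τ = 14.2 × 1.31 = 18.6 N·m counterclockwise.
Net moment of existing loads = 403.3 N·m clockwise.
The load weighs 41.4 × 10 = 414 N and must supply an equal counterclockwise moment, so its lever arm about the fulcrum is 403.3 / 414 = 0.974 m.
That puts it at 5.04 − 0.974 = 4.07 m from the left end.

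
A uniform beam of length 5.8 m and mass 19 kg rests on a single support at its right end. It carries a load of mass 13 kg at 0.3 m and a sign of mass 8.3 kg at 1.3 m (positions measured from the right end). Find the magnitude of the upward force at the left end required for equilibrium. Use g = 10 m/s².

F ≈ 120 N

Taking torques about the right end:
Beam weight: 19 × 10 = 190 N down at 2.9 m → arm 2.9 m, τ = 190 × 2.9 = 551 N·m counterclockwise.
Load: 13 × 10 = 130 N down at 0.3 m → arm 0.3 m, τ = 130 × 0.3 = 39 N·m counterclockwise.
Sign: 8.3 × 10 = 83 N down at 1.3 m → arm 1.3 m, τ = 83 × 1.3 = 107.9 N·m counterclockwise.
Net moment of the loads = 697.9 N·m counterclockwise.
The upward force F acts at the left end, arm 5.8 m, giving F × 5.8 clockwise.
Balancing moments: F × 5.8 = 697.9, giving F = 697.9 / 5.8 = 120 N.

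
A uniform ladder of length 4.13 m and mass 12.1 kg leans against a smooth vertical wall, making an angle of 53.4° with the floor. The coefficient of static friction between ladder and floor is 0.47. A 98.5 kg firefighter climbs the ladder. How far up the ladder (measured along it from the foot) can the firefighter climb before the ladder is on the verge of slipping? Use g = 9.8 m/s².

d ≈ 2.68 m

Sum moments about the foot of the ladder (the floor normal and friction both act there and drop out).
Ladder weight 12.1×9.8 = 118.6 N acts at 2.065 m along the ladder; its horizontal arm is 2.065·cos53.4° = 1.231 m → τ = 146 N·m clockwise.
Firefighter weight 98.5×9.8 = 965.3 N at distance d → arm d·cos53.4° → τ = 965.3·d·0.5962 clockwise.
Wall normal N at the top has arm L sinθ = 3.316 m counterclockwise, so Στ = 0 gives N·3.316 = 146 + 575.5·d.
ΣFy = 0 ⇒ N_floor = 1084 N, so the maximum friction is μ_s·N_floor = 0.47×1084 = 509.5 N. ΣFx = 0 ⇒ N_wall = f, so at the slipping point N = 509.5 N.
Substituting: 509.5×3.316 = 146 + 575.5·d ⇒ d = (1690 − 146) / 575.5 = 2.68 m.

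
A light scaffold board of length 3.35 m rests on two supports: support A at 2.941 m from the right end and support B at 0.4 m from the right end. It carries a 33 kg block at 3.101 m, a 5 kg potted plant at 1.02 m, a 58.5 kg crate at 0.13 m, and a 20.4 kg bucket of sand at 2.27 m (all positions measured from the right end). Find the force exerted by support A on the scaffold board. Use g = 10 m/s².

About support B:
Block: 33 × 10 = 330 N down at 3.101 m → arm 2.701 m, τ = 330 × 2.701 = 891.3 N·m counterclockwise.
Potted plant: 5 × 10 = 50 N down at 1.02 m → arm 0.62 m, τ = 50 × 0.62 = 31 N·m counterclockwise.
Crate: 58.5 × 10 = 585 N down at 0.13 m → arm 0.27 m, τ = 585 × 0.27 = 158 N·m clockwise.
Bucket of sand: 20.4 × 10 = 204 N down at 2.27 m → arm 1.87 m, τ = 204 × 1.87 = 381.5 N·m counterclockwise.
Net load moment about support B = 1146 N·m counterclockwise.
Reaction R at support A is upward at 2.941 m, arm 2.541 m → moment R × 2.541 clockwise.
Στ = 0 ⇒ R × 2.541 = 1146 ⇒ R = 451 N.

R_A ≈ 451 N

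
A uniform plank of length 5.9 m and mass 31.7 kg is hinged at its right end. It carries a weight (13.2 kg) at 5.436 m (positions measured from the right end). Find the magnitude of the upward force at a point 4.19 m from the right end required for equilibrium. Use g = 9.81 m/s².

F ≈ 387 N

Taking torques about the right end:
Beam weight: 31.7 × 9.81 = 311 N down at 2.95 m → arm 2.95 m, τ = 311 × 2.95 = 917.5 N·m counterclockwise.
Weight: 13.2 × 9.81 = 129.5 N down at 5.436 m → arm 5.436 m, τ = 129.5 × 5.436 = 704 N·m counterclockwise.
Net moment of the loads = 1622 N·m counterclockwise.
The upward force F acts at a point 4.19 m from the right end, arm 4.19 m, giving F × 4.19 clockwise.
For rotational equilibrium, F × 4.19 = 1622, so F = 1622 / 4.19 = 387 N.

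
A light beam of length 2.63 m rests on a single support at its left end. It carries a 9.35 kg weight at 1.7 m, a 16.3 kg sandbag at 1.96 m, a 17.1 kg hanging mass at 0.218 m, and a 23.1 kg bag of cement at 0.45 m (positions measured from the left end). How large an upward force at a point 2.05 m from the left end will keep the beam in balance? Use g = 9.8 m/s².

F ≈ 296 N

Choose the left end as the axis so the unknown pivot reaction has zero arm there.
Weight: 9.35 × 9.8 = 91.63 N down at 1.7 m → arm 1.7 m, τ = 91.63 × 1.7 = 155.8 N·m clockwise.
Sandbag: 16.3 × 9.8 = 159.7 N down at 1.96 m → arm 1.96 m, τ = 159.7 × 1.96 = 313 N·m clockwise.
Hanging mass: 17.1 × 9.8 = 167.6 N down at 0.218 m → arm 0.218 m, τ = 167.6 × 0.218 = 36.54 N·m clockwise.
Bag of cement: 23.1 × 9.8 = 226.4 N down at 0.45 m → arm 0.45 m, τ = 226.4 × 0.45 = 101.9 N·m clockwise.
Net moment of the loads = 607.2 N·m clockwise.
The upward force F acts at a point 2.05 m from the left end, arm 2.05 m, giving F × 2.05 counterclockwise.
Balancing moments: F × 2.05 = 607.2, giving F = 607.2 / 2.05 = 296 N.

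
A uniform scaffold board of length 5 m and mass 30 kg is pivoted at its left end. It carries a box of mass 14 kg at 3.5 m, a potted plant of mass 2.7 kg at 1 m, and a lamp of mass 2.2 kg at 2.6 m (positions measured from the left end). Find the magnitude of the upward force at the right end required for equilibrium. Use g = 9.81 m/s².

F ≈ 260 N

Sum moments about the left end (the unknown pivot reaction has zero arm there).
Beam weight: 30 × 9.81 = 294.3 N down at 2.5 m → arm 2.5 m, τ = 294.3 × 2.5 = 735.8 N·m clockwise.
Box: 14 × 9.81 = 137.3 N down at 3.5 m → arm 3.5 m, τ = 137.3 × 3.5 = 480.6 N·m clockwise.
Potted plant: 2.7 × 9.81 = 26.49 N down at 1 m → arm 1 m, τ = 26.49 × 1 = 26.49 N·m clockwise.
Lamp: 2.2 × 9.81 = 21.58 N down at 2.6 m → arm 2.6 m, τ = 21.58 × 2.6 = 56.11 N·m clockwise.
Net moment of the loads = 1299 N·m clockwise.
The upward force F acts at the right end, arm 5 m, giving F × 5 counterclockwise.
For rotational equilibrium, F × 5 = 1299, so F = 1299 / 5 = 260 N.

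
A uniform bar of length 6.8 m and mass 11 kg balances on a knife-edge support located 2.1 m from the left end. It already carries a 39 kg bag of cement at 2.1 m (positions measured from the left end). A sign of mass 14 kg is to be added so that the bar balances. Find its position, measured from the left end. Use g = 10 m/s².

Take moments about the knife-edge support (at 2.1 m from the left end).
Beam weight: 11 × 10 = 110 N down at 3.4 m → arm 1.3 m, τ = 110 × 1.3 = 143 N·m clockwise.
Bag of cement: acts at the knife-edge support, moment arm 0 → no torque.
Net moment of existing loads = 143 N·m clockwise.
The sign weighs 14 × 10 = 140 N and must supply an equal counterclockwise moment, so its lever arm about the knife-edge support is 143 / 140 = 1.02 m.
That puts it at 2.1 − 1.02 = 1.08 m from the left end.

x ≈ 1.08 m from the left end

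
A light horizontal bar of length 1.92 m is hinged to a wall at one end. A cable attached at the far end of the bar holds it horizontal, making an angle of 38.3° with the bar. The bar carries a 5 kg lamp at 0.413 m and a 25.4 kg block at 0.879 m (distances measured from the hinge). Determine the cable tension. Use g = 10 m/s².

T ≈ 205 N

Sum moments about the hinge (the unknown hinge reaction has zero arm there).
Lamp: 5 × 10 = 50 N down at 0.413 m → arm 0.413 m, τ = 50 × 0.413 = 20.65 N·m clockwise.
Block: 25.4 × 10 = 254 N down at 0.879 m → arm 0.879 m, τ = 254 × 0.879 = 223.3 N·m clockwise.
Total clockwise load moment = 244 N·m.
The cable tension T acts at 1.92 m; only its component perpendicular to the bar, T sinθ, produces torque. sin 38.3° = 0.6198.
Στ = 0 ⇒ T × 1.92 × 0.6198 = 244 ⇒ T = 244 / 1.19 = 205 N.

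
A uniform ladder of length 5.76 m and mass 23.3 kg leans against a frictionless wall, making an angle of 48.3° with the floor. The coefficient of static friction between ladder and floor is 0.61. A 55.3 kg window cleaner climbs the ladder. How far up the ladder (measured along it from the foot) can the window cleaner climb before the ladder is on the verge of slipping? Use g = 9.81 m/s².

d ≈ 4.39 m

Choose the foot of the ladder as the axis so the floor normal and friction both act there and drop out.
Ladder weight 23.3×9.81 = 228.6 N acts at 2.88 m along the ladder; its horizontal arm is 2.88·cos48.3° = 1.916 m → τ = 438 N·m clockwise.
Window cleaner weight 55.3×9.81 = 542.5 N at distance d → arm d·cos48.3° → τ = 542.5·d·0.6652 clockwise.
Wall normal N at the top has arm L sinθ = 4.301 m counterclockwise, so Στ = 0 gives N·4.301 = 438 + 360.9·d.
ΣFy = 0 ⇒ N_floor = 771.1 N, so the maximum friction is μ_s·N_floor = 0.61×771.1 = 470.4 N. ΣFx = 0 ⇒ N_wall = f, so at the slipping point N = 470.4 N.
Substituting: 470.4×4.301 = 438 + 360.9·d ⇒ d = (2023 − 438) / 360.9 = 4.39 m.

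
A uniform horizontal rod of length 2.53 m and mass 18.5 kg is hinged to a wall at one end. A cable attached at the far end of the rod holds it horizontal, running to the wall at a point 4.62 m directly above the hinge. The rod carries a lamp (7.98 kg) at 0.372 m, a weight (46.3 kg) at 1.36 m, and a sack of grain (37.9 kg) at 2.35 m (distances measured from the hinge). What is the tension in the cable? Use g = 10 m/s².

T ≈ 804 N

Take moments about the hinge.
Beam weight: 18.5 × 10 = 185 N down at 1.265 m → arm 1.265 m, τ = 185 × 1.265 = 234 N·m clockwise.
Lamp: 7.98 × 10 = 79.8 N down at 0.372 m → arm 0.372 m, τ = 79.8 × 0.372 = 29.69 N·m clockwise.
Weight: 46.3 × 10 = 463 N down at 1.36 m → arm 1.36 m, τ = 463 × 1.36 = 629.7 N·m clockwise.
Sack of grain: 37.9 × 10 = 379 N down at 2.35 m → arm 2.35 m, τ = 379 × 2.35 = 890.6 N·m clockwise.
Total clockwise load moment = 1784 N·m.
The cable tension T acts at 2.53 m; only its component perpendicular to the rod, T sinθ, produces torque. sinθ = h/√(h²+d²) = 4.62/√(4.62²+2.53²) = 0.8771.
Balancing moments: T × 2.53 × 0.8771 = 1784, giving T = 1784 / 2.219 = 804 N.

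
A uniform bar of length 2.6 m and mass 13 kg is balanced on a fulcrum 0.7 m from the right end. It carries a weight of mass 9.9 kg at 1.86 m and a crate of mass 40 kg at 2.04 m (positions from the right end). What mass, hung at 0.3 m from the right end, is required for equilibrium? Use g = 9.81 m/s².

About the fulcrum (at 0.7 m from the right end):
Beam weight: 13 × 9.81 = 127.5 N down at 1.3 m → arm 0.6 m, τ = 127.5 × 0.6 = 76.5 N·m counterclockwise.
Weight: 9.9 × 9.81 = 97.12 N down at 1.86 m → arm 1.16 m, τ = 97.12 × 1.16 = 112.7 N·m counterclockwise.
Crate: 40 × 9.81 = 392.4 N down at 2.04 m → arm 1.34 m, τ = 392.4 × 1.34 = 525.8 N·m counterclockwise.
Net moment of known loads = 715 N·m counterclockwise.
An unknown mass m at 0.3 m has arm 0.4 m; its moment is m·g·0.4 clockwise.
Στ = 0 ⇒ m × 9.81 × 0.4 = 715 ⇒ m = 715 / (9.81 × 0.4) = 182 kg.

m ≈ 182 kg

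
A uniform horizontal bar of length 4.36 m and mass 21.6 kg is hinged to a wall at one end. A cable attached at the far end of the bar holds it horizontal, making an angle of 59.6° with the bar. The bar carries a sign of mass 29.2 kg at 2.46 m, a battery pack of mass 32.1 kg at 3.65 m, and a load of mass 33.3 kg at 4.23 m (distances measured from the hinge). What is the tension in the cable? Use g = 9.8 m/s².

T ≈ 982 N

Choose the hinge as the axis so the unknown hinge reaction has zero arm there.
Beam weight: 21.6 × 9.8 = 211.7 N down at 2.18 m → arm 2.18 m, τ = 211.7 × 2.18 = 461.5 N·m clockwise.
Sign: 29.2 × 9.8 = 286.2 N down at 2.46 m → arm 2.46 m, τ = 286.2 × 2.46 = 704.1 N·m clockwise.
Battery pack: 32.1 × 9.8 = 314.6 N down at 3.65 m → arm 3.65 m, τ = 314.6 × 3.65 = 1148 N·m clockwise.
Load: 33.3 × 9.8 = 326.3 N down at 4.23 m → arm 4.23 m, τ = 326.3 × 4.23 = 1380 N·m clockwise.
Total clockwise load moment = 3694 N·m.
The cable tension T acts at 4.36 m; only its component perpendicular to the bar, T sinθ, produces torque. sin 59.6° = 0.8625.
Στ = 0 ⇒ T × 4.36 × 0.8625 = 3694 ⇒ T = 3694 / 3.761 = 982 N.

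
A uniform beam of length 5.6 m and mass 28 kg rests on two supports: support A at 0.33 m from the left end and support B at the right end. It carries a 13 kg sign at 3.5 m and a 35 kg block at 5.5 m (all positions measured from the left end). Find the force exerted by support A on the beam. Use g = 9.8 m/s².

Choose support B as the axis so its reaction then has zero moment arm.
Beam weight: 28 × 9.8 = 274.4 N down at 2.8 m → arm 2.8 m, τ = 274.4 × 2.8 = 768.3 N·m counterclockwise.
Sign: 13 × 9.8 = 127.4 N down at 3.5 m → arm 2.1 m, τ = 127.4 × 2.1 = 267.5 N·m counterclockwise.
Block: 35 × 9.8 = 343 N down at 5.5 m → arm 0.1 m, τ = 343 × 0.1 = 34.3 N·m counterclockwise.
Net load moment about support B = 1070 N·m counterclockwise.
Reaction R at support A is upward at 0.33 m, arm 5.27 m → moment R × 5.27 clockwise.
Στ = 0 ⇒ R × 5.27 = 1070 ⇒ R = 203 N.

R_A ≈ 203 N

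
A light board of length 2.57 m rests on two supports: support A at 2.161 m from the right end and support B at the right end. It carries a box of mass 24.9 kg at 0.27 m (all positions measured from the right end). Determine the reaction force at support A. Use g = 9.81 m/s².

R_A ≈ 30.5 N

Taking torques about support B:
Box: 24.9 × 9.81 = 244.3 N down at 0.27 m → arm 0.27 m, τ = 244.3 × 0.27 = 65.96 N·m counterclockwise.
Net load moment about support B = 65.96 N·m counterclockwise.
Reaction R at support A is upward at 2.161 m, arm 2.161 m → moment R × 2.161 clockwise.
Balancing moments: R × 2.161 = 65.96, giving R = 30.5 N.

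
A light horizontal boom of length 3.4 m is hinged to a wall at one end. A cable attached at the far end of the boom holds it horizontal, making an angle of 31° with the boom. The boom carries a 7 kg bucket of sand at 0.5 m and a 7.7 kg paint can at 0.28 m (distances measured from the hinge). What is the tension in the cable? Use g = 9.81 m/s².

Choose the hinge as the axis so the unknown hinge reaction has zero arm there.
Bucket of sand: 7 × 9.81 = 68.67 N down at 0.5 m → arm 0.5 m, τ = 68.67 × 0.5 = 34.34 N·m clockwise.
Paint can: 7.7 × 9.81 = 75.54 N down at 0.28 m → arm 0.28 m, τ = 75.54 × 0.28 = 21.15 N·m clockwise.
Total clockwise load moment = 55.49 N·m.
The cable tension T acts at 3.4 m; only its component perpendicular to the boom, T sinθ, produces torque. sin 31° = 0.515.
Balancing moments: T × 3.4 × 0.515 = 55.49, giving T = 55.49 / 1.751 = 31.7 N.

T ≈ 31.7 N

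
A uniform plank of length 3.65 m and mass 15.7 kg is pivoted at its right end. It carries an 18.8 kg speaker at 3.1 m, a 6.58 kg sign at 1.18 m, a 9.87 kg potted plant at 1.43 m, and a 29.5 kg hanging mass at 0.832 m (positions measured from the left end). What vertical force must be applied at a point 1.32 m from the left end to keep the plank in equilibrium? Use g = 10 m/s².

Take moments about the right end.
Beam weight: 15.7 × 10 = 157 N down at 1.825 m → arm 1.825 m, τ = 157 × 1.825 = 286.5 N·m counterclockwise.
Speaker: 18.8 × 10 = 188 N down at 3.1 m → arm 0.55 m, τ = 188 × 0.55 = 103.4 N·m counterclockwise.
Sign: 6.58 × 10 = 65.8 N down at 1.18 m → arm 2.47 m, τ = 65.8 × 2.47 = 162.5 N·m counterclockwise.
Potted plant: 9.87 × 10 = 98.7 N down at 1.43 m → arm 2.22 m, τ = 98.7 × 2.22 = 219.1 N·m counterclockwise.
Hanging mass: 29.5 × 10 = 295 N down at 0.832 m → arm 2.818 m, τ = 295 × 2.818 = 831.3 N·m counterclockwise.
Net moment of the loads = 1603 N·m counterclockwise.
The upward force F acts at a point 1.32 m from the left end, arm 2.33 m, giving F × 2.33 clockwise.
Setting net torque to zero: F × 2.33 = 1603 → F = 1603 / 2.33 = 688 N.

F ≈ 688 N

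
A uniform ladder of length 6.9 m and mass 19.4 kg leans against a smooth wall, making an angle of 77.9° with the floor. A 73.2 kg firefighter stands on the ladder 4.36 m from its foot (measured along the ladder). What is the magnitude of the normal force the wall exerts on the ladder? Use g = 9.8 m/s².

Choose the foot of the ladder as the axis so the floor normal and friction both act there and drop out.
Ladder weight 19.4×9.8 = 190.1 N acts at 3.45 m along the ladder; its horizontal arm is 3.45·cos77.9° = 0.7232 m → τ = 137.5 N·m clockwise.
Firefighter: 73.2×9.8 = 717.4 N at 4.36 m → arm 0.9139 m → τ = 655.6 N·m clockwise.
Wall normal N acts horizontally at the top; its moment arm is the height L sinθ = 6.9·sin77.9° = 6.747 m, counterclockwise.
For rotational equilibrium, N × 6.747 = 793.1, so N = 118 N.

N_wall ≈ 118 N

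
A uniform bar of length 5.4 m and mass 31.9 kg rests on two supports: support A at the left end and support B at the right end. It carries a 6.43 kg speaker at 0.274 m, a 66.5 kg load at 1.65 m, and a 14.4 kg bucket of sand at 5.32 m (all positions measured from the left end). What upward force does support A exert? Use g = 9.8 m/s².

R_A ≈ 671 N

Sum moments about support B (its reaction then has zero moment arm).
Beam weight: 31.9 × 9.8 = 312.6 N down at 2.7 m → arm 2.7 m, τ = 312.6 × 2.7 = 844 N·m counterclockwise.
Speaker: 6.43 × 9.8 = 63.01 N down at 0.274 m → arm 5.126 m, τ = 63.01 × 5.126 = 323 N·m counterclockwise.
Load: 66.5 × 9.8 = 651.7 N down at 1.65 m → arm 3.75 m, τ = 651.7 × 3.75 = 2444 N·m counterclockwise.
Bucket of sand: 14.4 × 9.8 = 141.1 N down at 5.32 m → arm 0.08 m, τ = 141.1 × 0.08 = 11.29 N·m counterclockwise.
Net load moment about support B = 3622 N·m counterclockwise.
Reaction R at support A is upward at 0 m, arm 5.4 m → moment R × 5.4 clockwise.
Στ = 0 ⇒ R × 5.4 = 3622 ⇒ R = 671 N.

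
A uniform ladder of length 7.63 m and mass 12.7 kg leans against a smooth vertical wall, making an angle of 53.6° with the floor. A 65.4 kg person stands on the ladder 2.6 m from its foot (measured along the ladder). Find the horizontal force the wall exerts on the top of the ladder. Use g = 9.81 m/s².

N_wall ≈ 207 N

Taking torques about the foot of the ladder:
Ladder weight 12.7×9.81 = 124.6 N acts at 3.815 m along the ladder; its horizontal arm is 3.815·cos53.6° = 2.264 m → τ = 282.1 N·m clockwise.
Person: 65.4×9.81 = 641.6 N at 2.6 m → arm 1.543 m → τ = 990 N·m clockwise.
Wall normal N acts horizontally at the top; its moment arm is the height L sinθ = 7.63·sin53.6° = 6.141 m, counterclockwise.
Στ = 0 ⇒ N × 6.141 = 1272 ⇒ N = 207 N.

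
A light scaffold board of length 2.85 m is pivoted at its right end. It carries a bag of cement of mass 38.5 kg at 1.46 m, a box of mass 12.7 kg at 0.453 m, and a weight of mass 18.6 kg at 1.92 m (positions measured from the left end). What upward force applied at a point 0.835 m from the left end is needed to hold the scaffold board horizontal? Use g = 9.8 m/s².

F ≈ 492 N

Take moments about the right end.
Bag of cement: 38.5 × 9.8 = 377.3 N down at 1.46 m → arm 1.39 m, τ = 377.3 × 1.39 = 524.4 N·m counterclockwise.
Box: 12.7 × 9.8 = 124.5 N down at 0.453 m → arm 2.397 m, τ = 124.5 × 2.397 = 298.4 N·m counterclockwise.
Weight: 18.6 × 9.8 = 182.3 N down at 1.92 m → arm 0.93 m, τ = 182.3 × 0.93 = 169.5 N·m counterclockwise.
Net moment of the loads = 992.3 N·m counterclockwise.
The upward force F acts at a point 0.835 m from the left end, arm 2.015 m, giving F × 2.015 clockwise.
Στ = 0 ⇒ F × 2.015 = 992.3 ⇒ F = 992.3 / 2.015 = 492 N.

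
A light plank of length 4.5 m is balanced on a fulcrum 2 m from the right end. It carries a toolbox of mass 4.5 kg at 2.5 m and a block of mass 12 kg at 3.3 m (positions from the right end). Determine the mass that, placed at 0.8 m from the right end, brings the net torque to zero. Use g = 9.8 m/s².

m ≈ 14.9 kg

Take moments about the fulcrum (at 2 m from the right end).
Toolbox: 4.5 × 9.8 = 44.1 N down at 2.5 m → arm 0.5 m, τ = 44.1 × 0.5 = 22.05 N·m counterclockwise.
Block: 12 × 9.8 = 117.6 N down at 3.3 m → arm 1.3 m, τ = 117.6 × 1.3 = 152.9 N·m counterclockwise.
Net moment of known loads = 175 N·m counterclockwise.
An unknown mass m at 0.8 m has arm 1.2 m; its moment is m·g·1.2 clockwise.
For rotational equilibrium, m × 9.8 × 1.2 = 175, so m = 175 / (9.8 × 1.2) = 14.9 kg.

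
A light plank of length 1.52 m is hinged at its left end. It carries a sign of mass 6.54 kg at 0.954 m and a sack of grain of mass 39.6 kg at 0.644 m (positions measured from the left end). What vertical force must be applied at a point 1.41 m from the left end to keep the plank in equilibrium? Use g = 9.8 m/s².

Choose the left end as the axis so the unknown pivot reaction has zero arm there.
Sign: 6.54 × 9.8 = 64.09 N down at 0.954 m → arm 0.954 m, τ = 64.09 × 0.954 = 61.14 N·m clockwise.
Sack of grain: 39.6 × 9.8 = 388.1 N down at 0.644 m → arm 0.644 m, τ = 388.1 × 0.644 = 249.9 N·m clockwise.
Net moment of the loads = 311 N·m clockwise.
The upward force F acts at a point 1.41 m from the left end, arm 1.41 m, giving F × 1.41 counterclockwise.
Setting net torque to zero: F × 1.41 = 311 → F = 311 / 1.41 = 221 N.

F ≈ 221 N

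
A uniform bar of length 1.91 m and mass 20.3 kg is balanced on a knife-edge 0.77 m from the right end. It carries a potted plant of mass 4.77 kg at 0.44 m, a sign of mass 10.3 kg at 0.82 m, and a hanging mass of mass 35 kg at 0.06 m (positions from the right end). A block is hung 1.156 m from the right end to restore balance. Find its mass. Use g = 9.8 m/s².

Taking torques about the knife-edge (at 0.77 m from the right end):
Beam weight: 20.3 × 9.8 = 198.9 N down at 0.955 m → arm 0.185 m, τ = 198.9 × 0.185 = 36.8 N·m counterclockwise.
Potted plant: 4.77 × 9.8 = 46.75 N down at 0.44 m → arm 0.33 m, τ = 46.75 × 0.33 = 15.43 N·m clockwise.
Sign: 10.3 × 9.8 = 100.9 N down at 0.82 m → arm 0.05 m, τ = 100.9 × 0.05 = 5.045 N·m counterclockwise.
Hanging mass: 35 × 9.8 = 343 N down at 0.06 m → arm 0.71 m, τ = 343 × 0.71 = 243.5 N·m clockwise.
Net moment of known loads = 217.1 N·m clockwise.
An unknown mass m at 1.156 m has arm 0.386 m; its moment is m·g·0.386 counterclockwise.
Στ = 0 ⇒ m × 9.8 × 0.386 = 217.1 ⇒ m = 217.1 / (9.8 × 0.386) = 57.4 kg.

m ≈ 57.4 kg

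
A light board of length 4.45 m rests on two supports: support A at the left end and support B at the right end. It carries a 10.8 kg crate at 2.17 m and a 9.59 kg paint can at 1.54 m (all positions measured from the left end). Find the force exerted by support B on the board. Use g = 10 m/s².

R_B ≈ 85.9 N

Choose support A as the axis so its reaction then has zero moment arm.
Crate: 10.8 × 10 = 108 N down at 2.17 m → arm 2.17 m, τ = 108 × 2.17 = 234.4 N·m clockwise.
Paint can: 9.59 × 10 = 95.9 N down at 1.54 m → arm 1.54 m, τ = 95.9 × 1.54 = 147.7 N·m clockwise.
Net load moment about support A = 382.1 N·m clockwise.
Reaction R at support B is upward at 4.45 m, arm 4.45 m → moment R × 4.45 counterclockwise.
Setting net torque to zero: R × 4.45 = 382.1 → R = 85.9 N.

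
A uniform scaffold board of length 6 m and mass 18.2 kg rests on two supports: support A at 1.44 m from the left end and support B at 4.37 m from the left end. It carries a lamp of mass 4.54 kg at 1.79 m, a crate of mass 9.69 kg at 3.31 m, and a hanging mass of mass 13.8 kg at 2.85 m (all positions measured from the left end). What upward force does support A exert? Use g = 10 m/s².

R_A ≈ 232 N

Sum moments about support B (its reaction then has zero moment arm).
Beam weight: 18.2 × 10 = 182 N down at 3 m → arm 1.37 m, τ = 182 × 1.37 = 249.3 N·m counterclockwise.
Lamp: 4.54 × 10 = 45.4 N down at 1.79 m → arm 2.58 m, τ = 45.4 × 2.58 = 117.1 N·m counterclockwise.
Crate: 9.69 × 10 = 96.9 N down at 3.31 m → arm 1.06 m, τ = 96.9 × 1.06 = 102.7 N·m counterclockwise.
Hanging mass: 13.8 × 10 = 138 N down at 2.85 m → arm 1.52 m, τ = 138 × 1.52 = 209.8 N·m counterclockwise.
Net load moment about support B = 678.9 N·m counterclockwise.
Reaction R at support A is upward at 1.44 m, arm 2.93 m → moment R × 2.93 clockwise.
For rotational equilibrium, R × 2.93 = 678.9, so R = 232 N.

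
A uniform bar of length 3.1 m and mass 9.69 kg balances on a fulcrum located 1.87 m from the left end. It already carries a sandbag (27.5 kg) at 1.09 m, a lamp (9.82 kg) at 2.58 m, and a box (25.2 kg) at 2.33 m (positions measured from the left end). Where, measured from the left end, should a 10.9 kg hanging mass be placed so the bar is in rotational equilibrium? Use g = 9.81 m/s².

x ≈ 2.42 m from the left end

Take moments about the fulcrum (at 1.87 m from the left end).
Beam weight: 9.69 × 9.81 = 95.06 N down at 1.55 m → arm 0.32 m, τ = 95.06 × 0.32 = 30.42 N·m counterclockwise.
Sandbag: 27.5 × 9.81 = 269.8 N down at 1.09 m → arm 0.78 m, τ = 269.8 × 0.78 = 210.4 N·m counterclockwise.
Lamp: 9.82 × 9.81 = 96.33 N down at 2.58 m → arm 0.71 m, τ = 96.33 × 0.71 = 68.39 N·m clockwise.
Box: 25.2 × 9.81 = 247.2 N down at 2.33 m → arm 0.46 m, τ = 247.2 × 0.46 = 113.7 N·m clockwise.
Net moment of existing loads = 58.73 N·m counterclockwise.
The hanging mass weighs 10.9 × 9.81 = 106.9 N and must supply an equal clockwise moment, so its lever arm about the fulcrum is 58.73 / 106.9 = 0.549 m.
That puts it at 1.87 + 0.549 = 2.42 m from the left end.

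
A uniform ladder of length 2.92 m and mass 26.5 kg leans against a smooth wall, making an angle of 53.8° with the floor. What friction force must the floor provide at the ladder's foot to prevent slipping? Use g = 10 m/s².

Taking torques about the foot of the ladder:
Ladder weight 26.5×10 = 265 N acts at 1.46 m along the ladder; its horizontal arm is 1.46·cos53.8° = 0.8623 m → τ = 228.5 N·m clockwise.
Wall normal N acts horizontally at the top; its moment arm is the height L sinθ = 2.92·sin53.8° = 2.356 m, counterclockwise.
Setting net torque to zero: N × 2.356 = 228.5 → N = 97 N.
ΣFx = 0: friction at the foot balances the wall's push, so f = N_wall = 97 N.

f ≈ 97 N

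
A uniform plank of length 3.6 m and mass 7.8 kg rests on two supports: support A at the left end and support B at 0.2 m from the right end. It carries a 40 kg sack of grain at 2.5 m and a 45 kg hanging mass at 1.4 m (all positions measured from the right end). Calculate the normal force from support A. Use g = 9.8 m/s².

R_A ≈ 457 N

Choose support B as the axis so its reaction then has zero moment arm.
Beam weight: 7.8 × 9.8 = 76.44 N down at 1.8 m → arm 1.6 m, τ = 76.44 × 1.6 = 122.3 N·m counterclockwise.
Sack of grain: 40 × 9.8 = 392 N down at 2.5 m → arm 2.3 m, τ = 392 × 2.3 = 901.6 N·m counterclockwise.
Hanging mass: 45 × 9.8 = 441 N down at 1.4 m → arm 1.2 m, τ = 441 × 1.2 = 529.2 N·m counterclockwise.
Net load moment about support B = 1553 N·m counterclockwise.
Reaction R at support A is upward at 3.6 m, arm 3.4 m → moment R × 3.4 clockwise.
Balancing moments: R × 3.4 = 1553, giving R = 457 N.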